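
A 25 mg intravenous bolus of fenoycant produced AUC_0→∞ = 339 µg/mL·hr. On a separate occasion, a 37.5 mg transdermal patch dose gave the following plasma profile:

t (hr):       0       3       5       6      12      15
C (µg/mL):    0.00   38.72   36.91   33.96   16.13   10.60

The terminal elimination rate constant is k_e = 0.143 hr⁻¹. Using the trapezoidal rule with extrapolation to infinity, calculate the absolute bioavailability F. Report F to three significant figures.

F = 0.853

Trapezoidal AUC_0→15 (transdermal patch):
  [0→3]: (0.00+38.72)/2 × 3 = 58.08
  [3→5]: (38.72+36.91)/2 × 2 = 75.63
  [5→6]: (36.91+33.96)/2 × 1 = 35.435
  [6→12]: (33.96+16.13)/2 × 6 = 150.27
  [12→15]: (16.13+10.60)/2 × 3 = 40.095
  Sum = 359.51 µg/mL·hr
Tail: C_last/k_e = 10.60/0.143 = 74.126
AUC_0→∞ (transdermal patch) = 359.51 + 74.126 = 433.636 µg/mL·hr
F = (AUC_ev/D_ev)/(AUC_iv/D_iv) = (433.636/37.5)/(339/25) = 11.5636/13.56 = 0.8528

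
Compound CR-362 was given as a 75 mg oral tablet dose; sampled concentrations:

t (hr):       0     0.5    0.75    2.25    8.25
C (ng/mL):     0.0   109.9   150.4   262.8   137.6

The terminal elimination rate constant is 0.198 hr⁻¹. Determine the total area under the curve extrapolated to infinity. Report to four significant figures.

Trapezoidal AUC_0→8.25:
  [0→0.5]: (0.0+109.9)/2 × 0.5 = 27.475
  [0.5→0.75]: (109.9+150.4)/2 × 0.25 = 32.5375
  [0.75→2.25]: (150.4+262.8)/2 × 1.5 = 309.9
  [2.25→8.25]: (262.8+137.6)/2 × 6 = 1201.2
  Sum = 1571.1125 ng/mL·hr
Extrapolated tail: C_last / k_e = 137.6 / 0.198 = 694.949
AUC_0→∞ = 1571.1125 + 694.949 = 2266.0615 ng/mL·hr

AUC = 2266 ng/mL·hr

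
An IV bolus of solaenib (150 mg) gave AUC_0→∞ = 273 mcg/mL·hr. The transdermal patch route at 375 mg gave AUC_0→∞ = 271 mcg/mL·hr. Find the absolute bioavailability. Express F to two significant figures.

F = (AUC_ev / D_ev) / (AUC_iv / D_iv)
  = (271/375) / (273/150)
  = 0.722667 / 1.82 = 0.3971

F = 0.40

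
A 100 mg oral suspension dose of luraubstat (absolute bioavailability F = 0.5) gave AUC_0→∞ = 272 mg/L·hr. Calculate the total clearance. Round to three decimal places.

CL = F × Dose / AUC_0→∞
   = 0.5 × 100 / 272 = 0.183824 L/hr

CL = 0.184 L/hr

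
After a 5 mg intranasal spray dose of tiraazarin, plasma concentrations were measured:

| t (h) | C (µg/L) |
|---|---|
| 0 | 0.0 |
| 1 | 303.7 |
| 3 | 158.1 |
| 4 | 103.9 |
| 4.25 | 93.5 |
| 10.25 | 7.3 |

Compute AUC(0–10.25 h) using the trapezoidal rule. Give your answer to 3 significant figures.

Trapezoidal AUC_0→10.25:
  [0→1]: (0.0+303.7)/2 × 1 = 151.85
  [1→3]: (303.7+158.1)/2 × 2 = 461.8
  [3→4]: (158.1+103.9)/2 × 1 = 131.0
  [4→4.25]: (103.9+93.5)/2 × 0.25 = 24.675
  [4.25→10.25]: (93.5+7.3)/2 × 6 = 302.4
  Sum = 1071.725 µg/L·h

AUC = 1070 µg/L·h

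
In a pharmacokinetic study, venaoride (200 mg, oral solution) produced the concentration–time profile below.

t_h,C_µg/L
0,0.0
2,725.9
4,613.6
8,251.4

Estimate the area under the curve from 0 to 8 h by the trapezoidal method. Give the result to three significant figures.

Trapezoidal AUC_0→8:
  [0→2]: (0.0+725.9)/2 × 2 = 725.9
  [2→4]: (725.9+613.6)/2 × 2 = 1339.5
  [4→8]: (613.6+251.4)/2 × 4 = 1730.0
  Sum = 3795.4 µg/L·h

AUC = 3800 µg/L·h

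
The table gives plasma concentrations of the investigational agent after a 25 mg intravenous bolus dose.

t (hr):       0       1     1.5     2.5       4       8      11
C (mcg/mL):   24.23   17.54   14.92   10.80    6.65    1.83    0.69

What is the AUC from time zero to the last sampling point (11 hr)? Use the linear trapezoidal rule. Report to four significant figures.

AUC = 75.69 mcg/mL·hr

Trapezoidal AUC_0→11:
  [0→1]: (24.23+17.54)/2 × 1 = 20.885
  [1→1.5]: (17.54+14.92)/2 × 0.5 = 8.115
  [1.5→2.5]: (14.92+10.80)/2 × 1 = 12.86
  [2.5→4]: (10.80+6.65)/2 × 1.5 = 13.0875
  [4→8]: (6.65+1.83)/2 × 4 = 16.96
  [8→11]: (1.83+0.69)/2 × 3 = 3.78
  Sum = 75.6875 mcg/mL·hr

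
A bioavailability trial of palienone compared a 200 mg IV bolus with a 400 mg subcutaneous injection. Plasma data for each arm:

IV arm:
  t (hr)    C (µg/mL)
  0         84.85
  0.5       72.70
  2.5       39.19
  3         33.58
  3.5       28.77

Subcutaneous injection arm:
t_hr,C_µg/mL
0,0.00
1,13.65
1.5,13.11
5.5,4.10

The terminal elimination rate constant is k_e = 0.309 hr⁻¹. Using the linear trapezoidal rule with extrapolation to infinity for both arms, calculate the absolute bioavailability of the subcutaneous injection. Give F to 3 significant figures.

Trapezoidal AUC_0→3.5 (IV):
  [0→0.5]: (84.85+72.70)/2 × 0.5 = 39.3875
  [0.5→2.5]: (72.70+39.19)/2 × 2 = 111.89
  [2.5→3]: (39.19+33.58)/2 × 0.5 = 18.1925
  [3→3.5]: (33.58+28.77)/2 × 0.5 = 15.5875
  Sum = 185.0575 µg/mL·hr
IV tail: 28.77/0.309 = 93.107; AUC_iv,0→∞ = 185.0575 + 93.107 = 278.1645 µg/mL·hr
Trapezoidal AUC_0→5.5 (subcutaneous injection):
  [0→1]: (0.00+13.65)/2 × 1 = 6.825
  [1→1.5]: (13.65+13.11)/2 × 0.5 = 6.69
  [1.5→5.5]: (13.11+4.10)/2 × 4 = 34.42
  Sum = 47.935 µg/mL·hr
subcutaneous injection tail: 4.10/0.309 = 13.269; AUC_ev,0→∞ = 47.935 + 13.269 = 61.204 µg/mL·hr
F = (AUC_ev/D_ev)/(AUC_iv/D_iv) = (61.204/400)/(278.1645/200) = 0.15301/1.3908225 = 0.1100

F = 0.110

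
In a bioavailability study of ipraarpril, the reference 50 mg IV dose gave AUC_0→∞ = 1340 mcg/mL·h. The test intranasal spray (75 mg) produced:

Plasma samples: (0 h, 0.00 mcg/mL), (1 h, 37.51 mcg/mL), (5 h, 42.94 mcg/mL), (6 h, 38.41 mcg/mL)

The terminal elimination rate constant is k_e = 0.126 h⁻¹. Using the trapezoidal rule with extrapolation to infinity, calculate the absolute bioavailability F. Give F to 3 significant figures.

Trapezoidal AUC_0→6 (intranasal spray):
  [0→1]: (0.00+37.51)/2 × 1 = 18.755
  [1→5]: (37.51+42.94)/2 × 4 = 160.9
  [5→6]: (42.94+38.41)/2 × 1 = 40.675
  Sum = 220.33 mcg/mL·h
Tail: C_last/k_e = 38.41/0.126 = 304.841
AUC_0→∞ (intranasal spray) = 220.33 + 304.841 = 525.171 mcg/mL·h
F = (AUC_ev/D_ev)/(AUC_iv/D_iv) = (525.171/75)/(1340/50) = 7.00228/26.8 = 0.2613

F = 0.261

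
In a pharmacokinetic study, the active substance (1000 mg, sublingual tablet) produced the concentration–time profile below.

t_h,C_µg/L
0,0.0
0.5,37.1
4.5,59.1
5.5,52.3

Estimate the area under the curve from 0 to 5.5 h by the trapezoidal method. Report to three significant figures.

AUC = 257 µg/L·h

Trapezoidal AUC_0→5.5:
  [0→0.5]: (0.0+37.1)/2 × 0.5 = 9.275
  [0.5→4.5]: (37.1+59.1)/2 × 4 = 192.4
  [4.5→5.5]: (59.1+52.3)/2 × 1 = 55.7
  Sum = 257.375 µg/L·h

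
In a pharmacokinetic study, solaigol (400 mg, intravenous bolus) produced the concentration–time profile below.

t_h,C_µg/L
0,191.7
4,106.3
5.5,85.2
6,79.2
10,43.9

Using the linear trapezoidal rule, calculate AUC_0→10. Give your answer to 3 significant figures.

AUC = 1030 µg/L·h

Trapezoidal AUC_0→10:
  [0→4]: (191.7+106.3)/2 × 4 = 596.0
  [4→5.5]: (106.3+85.2)/2 × 1.5 = 143.625
  [5.5→6]: (85.2+79.2)/2 × 0.5 = 41.1
  [6→10]: (79.2+43.9)/2 × 4 = 246.2
  Sum = 1026.925 µg/L·h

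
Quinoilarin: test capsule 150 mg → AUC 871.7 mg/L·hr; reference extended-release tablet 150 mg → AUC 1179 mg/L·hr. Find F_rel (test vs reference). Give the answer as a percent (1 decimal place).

F_rel = (AUC_test/D_test) / (AUC_ref/D_ref)
      = (871.7/150) / (1179/150)
      = 5.81133 / 7.86 = 0.7394 = 73.94%

F_rel = 73.9%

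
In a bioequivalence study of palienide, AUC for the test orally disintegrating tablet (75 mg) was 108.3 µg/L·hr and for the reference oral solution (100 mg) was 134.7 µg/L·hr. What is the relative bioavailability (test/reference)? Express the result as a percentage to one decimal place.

F_rel = (AUC_test/D_test) / (AUC_ref/D_ref)
      = (108.3/75) / (134.7/100)
      = 1.444 / 1.347 = 1.0720 = 107.20%

F_rel = 107.2%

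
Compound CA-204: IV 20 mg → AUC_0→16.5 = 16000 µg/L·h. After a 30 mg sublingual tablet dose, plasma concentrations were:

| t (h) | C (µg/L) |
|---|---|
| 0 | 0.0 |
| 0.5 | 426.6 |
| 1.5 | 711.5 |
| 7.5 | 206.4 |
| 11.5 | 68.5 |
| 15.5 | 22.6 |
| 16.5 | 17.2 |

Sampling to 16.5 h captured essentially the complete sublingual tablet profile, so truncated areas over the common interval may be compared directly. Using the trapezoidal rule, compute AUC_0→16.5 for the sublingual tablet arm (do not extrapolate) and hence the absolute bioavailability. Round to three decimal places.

Trapezoidal AUC_0→16.5 (sublingual tablet):
  [0→0.5]: (0.0+426.6)/2 × 0.5 = 106.65
  [0.5→1.5]: (426.6+711.5)/2 × 1 = 569.05
  [1.5→7.5]: (711.5+206.4)/2 × 6 = 2753.7
  [7.5→11.5]: (206.4+68.5)/2 × 4 = 549.8
  [11.5→15.5]: (68.5+22.6)/2 × 4 = 182.2
  [15.5→16.5]: (22.6+17.2)/2 × 1 = 19.9
  Sum = 4181.3 µg/L·h
F = (AUC_ev/D_ev)/(AUC_iv/D_iv) = (4181.3/30)/(16000/20) = 139.377/800 = 0.1742

F = 0.174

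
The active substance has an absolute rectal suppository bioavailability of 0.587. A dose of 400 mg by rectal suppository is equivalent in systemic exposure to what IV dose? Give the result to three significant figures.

D_iv = 235 mg

Systemic exposure from an extravascular dose = F × D_ev, so the equivalent IV dose is F × D_ev.
D_iv = F × D_ev = 0.587 × 400 = 234.8 mg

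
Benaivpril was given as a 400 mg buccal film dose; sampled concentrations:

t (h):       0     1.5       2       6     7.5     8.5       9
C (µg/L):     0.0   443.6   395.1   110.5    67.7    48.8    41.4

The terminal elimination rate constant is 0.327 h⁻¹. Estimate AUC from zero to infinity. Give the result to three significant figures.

Trapezoidal AUC_0→9:
  [0→1.5]: (0.0+443.6)/2 × 1.5 = 332.7
  [1.5→2]: (443.6+395.1)/2 × 0.5 = 209.675
  [2→6]: (395.1+110.5)/2 × 4 = 1011.2
  [6→7.5]: (110.5+67.7)/2 × 1.5 = 133.65
  [7.5→8.5]: (67.7+48.8)/2 × 1 = 58.25
  [8.5→9]: (48.8+41.4)/2 × 0.5 = 22.55
  Sum = 1768.025 µg/L·h
Extrapolated tail: C_last / k_e = 41.4 / 0.327 = 126.606
AUC_0→∞ = 1768.025 + 126.606 = 1894.631 µg/L·h

AUC = 1890 µg/L·h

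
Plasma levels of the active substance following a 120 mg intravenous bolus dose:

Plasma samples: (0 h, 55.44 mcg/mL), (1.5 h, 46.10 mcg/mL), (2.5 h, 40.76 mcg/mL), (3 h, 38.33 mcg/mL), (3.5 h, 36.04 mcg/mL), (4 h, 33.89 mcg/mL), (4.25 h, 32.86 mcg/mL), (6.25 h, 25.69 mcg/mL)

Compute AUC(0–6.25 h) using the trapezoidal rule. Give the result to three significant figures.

Trapezoidal AUC_0→6.25:
  [0→1.5]: (55.44+46.10)/2 × 1.5 = 76.155
  [1.5→2.5]: (46.10+40.76)/2 × 1 = 43.43
  [2.5→3]: (40.76+38.33)/2 × 0.5 = 19.7725
  [3→3.5]: (38.33+36.04)/2 × 0.5 = 18.5925
  [3.5→4]: (36.04+33.89)/2 × 0.5 = 17.4825
  [4→4.25]: (33.89+32.86)/2 × 0.25 = 8.34375
  [4.25→6.25]: (32.86+25.69)/2 × 2 = 58.55
  Sum = 242.32625 mcg/mL·h

AUC = 242 mcg/mL·h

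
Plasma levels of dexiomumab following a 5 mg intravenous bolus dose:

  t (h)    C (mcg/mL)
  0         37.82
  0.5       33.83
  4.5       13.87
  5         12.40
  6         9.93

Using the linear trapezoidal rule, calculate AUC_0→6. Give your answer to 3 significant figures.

Trapezoidal AUC_0→6:
  [0→0.5]: (37.82+33.83)/2 × 0.5 = 17.9125
  [0.5→4.5]: (33.83+13.87)/2 × 4 = 95.4
  [4.5→5]: (13.87+12.40)/2 × 0.5 = 6.5675
  [5→6]: (12.40+9.93)/2 × 1 = 11.165
  Sum = 131.045 mcg/mL·h

AUC = 131 mcg/mL·h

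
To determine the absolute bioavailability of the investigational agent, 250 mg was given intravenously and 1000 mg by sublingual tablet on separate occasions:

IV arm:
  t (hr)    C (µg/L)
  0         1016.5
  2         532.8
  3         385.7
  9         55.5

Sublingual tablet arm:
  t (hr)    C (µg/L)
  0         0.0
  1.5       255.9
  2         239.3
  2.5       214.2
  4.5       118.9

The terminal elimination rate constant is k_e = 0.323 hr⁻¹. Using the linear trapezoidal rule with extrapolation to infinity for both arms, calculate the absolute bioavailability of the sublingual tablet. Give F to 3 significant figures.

F = 0.0806

Trapezoidal AUC_0→9 (IV):
  [0→2]: (1016.5+532.8)/2 × 2 = 1549.3
  [2→3]: (532.8+385.7)/2 × 1 = 459.25
  [3→9]: (385.7+55.5)/2 × 6 = 1323.6
  Sum = 3332.15 µg/L·hr
IV tail: 55.5/0.323 = 171.827; AUC_iv,0→∞ = 3332.15 + 171.827 = 3503.977 µg/L·hr
Trapezoidal AUC_0→4.5 (sublingual tablet):
  [0→1.5]: (0.0+255.9)/2 × 1.5 = 191.925
  [1.5→2]: (255.9+239.3)/2 × 0.5 = 123.8
  [2→2.5]: (239.3+214.2)/2 × 0.5 = 113.375
  [2.5→4.5]: (214.2+118.9)/2 × 2 = 333.1
  Sum = 762.2 µg/L·hr
sublingual tablet tail: 118.9/0.323 = 368.111; AUC_ev,0→∞ = 762.2 + 368.111 = 1130.311 µg/L·hr
F = (AUC_ev/D_ev)/(AUC_iv/D_iv) = (1130.311/1000)/(3503.977/250) = 1.130311/14.015908 = 0.0806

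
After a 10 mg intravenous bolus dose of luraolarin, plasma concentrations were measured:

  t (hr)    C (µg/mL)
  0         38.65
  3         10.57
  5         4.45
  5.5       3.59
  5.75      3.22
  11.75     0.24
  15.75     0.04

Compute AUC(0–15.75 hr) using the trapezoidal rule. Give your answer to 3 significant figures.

AUC = 103 µg/mL·hr

Trapezoidal AUC_0→15.75:
  [0→3]: (38.65+10.57)/2 × 3 = 73.83
  [3→5]: (10.57+4.45)/2 × 2 = 15.02
  [5→5.5]: (4.45+3.59)/2 × 0.5 = 2.01
  [5.5→5.75]: (3.59+3.22)/2 × 0.25 = 0.85125
  [5.75→11.75]: (3.22+0.24)/2 × 6 = 10.38
  [11.75→15.75]: (0.24+0.04)/2 × 4 = 0.56
  Sum = 102.65125 µg/mL·hr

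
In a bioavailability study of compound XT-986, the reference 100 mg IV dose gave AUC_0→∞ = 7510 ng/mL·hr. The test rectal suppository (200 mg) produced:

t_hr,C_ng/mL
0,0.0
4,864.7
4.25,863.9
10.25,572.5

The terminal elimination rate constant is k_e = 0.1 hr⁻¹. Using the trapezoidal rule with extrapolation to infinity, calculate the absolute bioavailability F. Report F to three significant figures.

Trapezoidal AUC_0→10.25 (rectal suppository):
  [0→4]: (0.0+864.7)/2 × 4 = 1729.4
  [4→4.25]: (864.7+863.9)/2 × 0.25 = 216.075
  [4.25→10.25]: (863.9+572.5)/2 × 6 = 4309.2
  Sum = 6254.675 ng/mL·hr
Tail: C_last/k_e = 572.5/0.1 = 5725.000
AUC_0→∞ (rectal suppository) = 6254.675 + 5725.000 = 11979.675 ng/mL·hr
F = (AUC_ev/D_ev)/(AUC_iv/D_iv) = (11979.675/200)/(7510/100) = 59.898375/75.1 = 0.7976

F = 0.798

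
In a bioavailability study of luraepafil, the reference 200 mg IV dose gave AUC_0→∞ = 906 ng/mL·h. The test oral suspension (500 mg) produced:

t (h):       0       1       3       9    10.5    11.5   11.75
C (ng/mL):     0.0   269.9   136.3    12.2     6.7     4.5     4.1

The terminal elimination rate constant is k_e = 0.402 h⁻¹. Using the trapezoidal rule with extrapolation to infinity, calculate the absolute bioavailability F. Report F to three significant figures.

F = 0.449

Trapezoidal AUC_0→11.75 (oral suspension):
  [0→1]: (0.0+269.9)/2 × 1 = 134.95
  [1→3]: (269.9+136.3)/2 × 2 = 406.2
  [3→9]: (136.3+12.2)/2 × 6 = 445.5
  [9→10.5]: (12.2+6.7)/2 × 1.5 = 14.175
  [10.5→11.5]: (6.7+4.5)/2 × 1 = 5.6
  [11.5→11.75]: (4.5+4.1)/2 × 0.25 = 1.075
  Sum = 1007.5 ng/mL·h
Tail: C_last/k_e = 4.1/0.402 = 10.199
AUC_0→∞ (oral suspension) = 1007.5 + 10.199 = 1017.699 ng/mL·h
F = (AUC_ev/D_ev)/(AUC_iv/D_iv) = (1017.699/500)/(906/200) = 2.035398/4.53 = 0.4493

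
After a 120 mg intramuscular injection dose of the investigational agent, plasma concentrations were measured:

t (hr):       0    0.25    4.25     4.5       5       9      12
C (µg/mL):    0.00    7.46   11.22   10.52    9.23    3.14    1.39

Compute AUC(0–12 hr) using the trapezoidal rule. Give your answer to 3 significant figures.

Trapezoidal AUC_0→12:
  [0→0.25]: (0.00+7.46)/2 × 0.25 = 0.9325
  [0.25→4.25]: (7.46+11.22)/2 × 4 = 37.36
  [4.25→4.5]: (11.22+10.52)/2 × 0.25 = 2.7175
  [4.5→5]: (10.52+9.23)/2 × 0.5 = 4.9375
  [5→9]: (9.23+3.14)/2 × 4 = 24.74
  [9→12]: (3.14+1.39)/2 × 3 = 6.795
  Sum = 77.4825 µg/mL·hr

AUC = 77.5 µg/mL·hr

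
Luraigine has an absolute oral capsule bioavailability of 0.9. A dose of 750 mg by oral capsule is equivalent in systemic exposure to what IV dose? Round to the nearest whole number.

D_iv = 675 mg

Systemic exposure from an extravascular dose = F × D_ev, so the equivalent IV dose is F × D_ev.
D_iv = F × D_ev = 0.9 × 750 = 675 mg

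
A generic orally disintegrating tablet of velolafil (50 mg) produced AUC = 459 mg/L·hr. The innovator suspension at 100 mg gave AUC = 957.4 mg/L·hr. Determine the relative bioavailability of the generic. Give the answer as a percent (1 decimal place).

F_rel = (AUC_test/D_test) / (AUC_ref/D_ref)
      = (459/50) / (957.4/100)
      = 9.18 / 9.574 = 0.9588 = 95.88%

F_rel = 95.9%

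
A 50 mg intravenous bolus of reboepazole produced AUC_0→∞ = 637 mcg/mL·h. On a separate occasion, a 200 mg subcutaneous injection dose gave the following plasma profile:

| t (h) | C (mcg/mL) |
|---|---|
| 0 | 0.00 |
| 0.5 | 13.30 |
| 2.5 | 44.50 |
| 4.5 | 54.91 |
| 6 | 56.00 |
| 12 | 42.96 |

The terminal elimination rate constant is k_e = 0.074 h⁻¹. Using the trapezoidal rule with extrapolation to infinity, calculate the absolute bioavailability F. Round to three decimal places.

Trapezoidal AUC_0→12 (subcutaneous injection):
  [0→0.5]: (0.00+13.30)/2 × 0.5 = 3.325
  [0.5→2.5]: (13.30+44.50)/2 × 2 = 57.8
  [2.5→4.5]: (44.50+54.91)/2 × 2 = 99.41
  [4.5→6]: (54.91+56.00)/2 × 1.5 = 83.1825
  [6→12]: (56.00+42.96)/2 × 6 = 296.88
  Sum = 540.5975 mcg/mL·h
Tail: C_last/k_e = 42.96/0.074 = 580.541
AUC_0→∞ (subcutaneous injection) = 540.5975 + 580.541 = 1121.1385 mcg/mL·h
F = (AUC_ev/D_ev)/(AUC_iv/D_iv) = (1121.1385/200)/(637/50) = 5.6056925/12.74 = 0.4400

F = 0.440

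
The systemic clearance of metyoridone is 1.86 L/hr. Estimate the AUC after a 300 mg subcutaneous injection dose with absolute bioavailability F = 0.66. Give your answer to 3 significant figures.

AUC = 106 mg/L·hr

AUC_0→∞ = F × Dose / CL
        = 0.66 × 300 / 1.86 = 106.452 mg/L·hr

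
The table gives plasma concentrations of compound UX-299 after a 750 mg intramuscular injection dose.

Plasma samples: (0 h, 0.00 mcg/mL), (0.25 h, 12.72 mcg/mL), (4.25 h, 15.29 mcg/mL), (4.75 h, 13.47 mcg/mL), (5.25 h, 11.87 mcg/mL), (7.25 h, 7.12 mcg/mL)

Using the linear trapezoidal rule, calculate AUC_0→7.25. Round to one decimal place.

AUC = 90.1 mcg/mL·h

Trapezoidal AUC_0→7.25:
  [0→0.25]: (0.00+12.72)/2 × 0.25 = 1.59
  [0.25→4.25]: (12.72+15.29)/2 × 4 = 56.02
  [4.25→4.75]: (15.29+13.47)/2 × 0.5 = 7.19
  [4.75→5.25]: (13.47+11.87)/2 × 0.5 = 6.335
  [5.25→7.25]: (11.87+7.12)/2 × 2 = 18.99
  Sum = 90.125 mcg/mL·h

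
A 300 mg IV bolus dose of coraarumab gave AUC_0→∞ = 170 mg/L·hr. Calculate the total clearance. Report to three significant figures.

CL = 1.76 L/hr

CL = Dose_iv / AUC_0→∞
   = 300 / 170 = 1.76471 L/hr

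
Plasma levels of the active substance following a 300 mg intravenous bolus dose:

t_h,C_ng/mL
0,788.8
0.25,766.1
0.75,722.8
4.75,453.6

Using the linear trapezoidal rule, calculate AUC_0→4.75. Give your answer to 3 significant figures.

Trapezoidal AUC_0→4.75:
  [0→0.25]: (788.8+766.1)/2 × 0.25 = 194.3625
  [0.25→0.75]: (766.1+722.8)/2 × 0.5 = 372.225
  [0.75→4.75]: (722.8+453.6)/2 × 4 = 2352.8
  Sum = 2919.3875 ng/mL·h

AUC = 2920 ng/mL·h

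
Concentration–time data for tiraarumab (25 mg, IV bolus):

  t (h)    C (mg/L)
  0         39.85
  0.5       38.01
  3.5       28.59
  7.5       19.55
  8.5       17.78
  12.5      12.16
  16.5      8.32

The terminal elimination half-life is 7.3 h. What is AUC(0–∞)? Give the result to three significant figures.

AUC = 423 mg/L·h

Trapezoidal AUC_0→16.5:
  [0→0.5]: (39.85+38.01)/2 × 0.5 = 19.465
  [0.5→3.5]: (38.01+28.59)/2 × 3 = 99.9
  [3.5→7.5]: (28.59+19.55)/2 × 4 = 96.28
  [7.5→8.5]: (19.55+17.78)/2 × 1 = 18.665
  [8.5→12.5]: (17.78+12.16)/2 × 4 = 59.88
  [12.5→16.5]: (12.16+8.32)/2 × 4 = 40.96
  Sum = 335.15 mg/L·h
k_e = ln2 / t½ = 0.693147 / 7.3 = 0.0950 h^-1
Extrapolated tail: C_last / k_e = 8.32 / 0.095 = 87.579
AUC_0→∞ = 335.15 + 87.579 = 422.729 mg/L·h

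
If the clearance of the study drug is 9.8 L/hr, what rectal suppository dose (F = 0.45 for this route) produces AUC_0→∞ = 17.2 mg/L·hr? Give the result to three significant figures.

Dose = CL × AUC_0→∞ / F
     = 9.8 × 17.2 / 0.45 = 374.578 mg

Dose = 375 mg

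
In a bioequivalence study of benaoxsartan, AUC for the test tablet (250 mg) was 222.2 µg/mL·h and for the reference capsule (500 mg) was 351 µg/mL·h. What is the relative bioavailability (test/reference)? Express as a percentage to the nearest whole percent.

F_rel = 127%

F_rel = (AUC_test/D_test) / (AUC_ref/D_ref)
      = (222.2/250) / (351/500)
      = 0.8888 / 0.702 = 1.2661 = 126.61%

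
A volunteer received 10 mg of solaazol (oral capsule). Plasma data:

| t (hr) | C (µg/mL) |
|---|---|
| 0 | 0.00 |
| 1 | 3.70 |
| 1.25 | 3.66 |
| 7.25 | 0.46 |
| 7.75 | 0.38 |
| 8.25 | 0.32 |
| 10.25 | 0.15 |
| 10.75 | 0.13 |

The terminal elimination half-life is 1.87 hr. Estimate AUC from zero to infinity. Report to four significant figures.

Trapezoidal AUC_0→10.75:
  [0→1]: (0.00+3.70)/2 × 1 = 1.85
  [1→1.25]: (3.70+3.66)/2 × 0.25 = 0.92
  [1.25→7.25]: (3.66+0.46)/2 × 6 = 12.36
  [7.25→7.75]: (0.46+0.38)/2 × 0.5 = 0.21
  [7.75→8.25]: (0.38+0.32)/2 × 0.5 = 0.175
  [8.25→10.25]: (0.32+0.15)/2 × 2 = 0.47
  [10.25→10.75]: (0.15+0.13)/2 × 0.5 = 0.07
  Sum = 16.055 µg/mL·hr
k_e = ln2 / t½ = 0.693147 / 1.87 = 0.3707 hr^-1
Extrapolated tail: C_last / k_e = 0.13 / 0.3707 = 0.351
AUC_0→∞ = 16.055 + 0.351 = 16.406 µg/mL·hr

AUC = 16.41 µg/mL·hr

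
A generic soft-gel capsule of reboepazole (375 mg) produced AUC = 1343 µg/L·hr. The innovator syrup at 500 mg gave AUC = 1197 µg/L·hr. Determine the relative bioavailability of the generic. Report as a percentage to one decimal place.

F_rel = 149.6%

F_rel = (AUC_test/D_test) / (AUC_ref/D_ref)
      = (1343/375) / (1197/500)
      = 3.58133 / 2.394 = 1.4960 = 149.60%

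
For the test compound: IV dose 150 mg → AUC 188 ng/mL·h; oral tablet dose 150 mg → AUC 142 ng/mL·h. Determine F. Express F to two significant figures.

F = 0.76

F = (AUC_ev / D_ev) / (AUC_iv / D_iv)
  = (142/150) / (188/150)
  = 0.946667 / 1.25333 = 0.7553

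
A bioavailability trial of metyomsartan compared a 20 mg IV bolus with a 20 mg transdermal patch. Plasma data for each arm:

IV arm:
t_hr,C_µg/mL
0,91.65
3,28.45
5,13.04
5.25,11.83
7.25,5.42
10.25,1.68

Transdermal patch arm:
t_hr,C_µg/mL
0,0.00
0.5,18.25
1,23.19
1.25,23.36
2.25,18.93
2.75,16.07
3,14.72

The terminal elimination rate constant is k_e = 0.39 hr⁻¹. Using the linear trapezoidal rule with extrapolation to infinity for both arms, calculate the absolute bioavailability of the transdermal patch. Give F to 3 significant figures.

F = 0.359

Trapezoidal AUC_0→10.25 (IV):
  [0→3]: (91.65+28.45)/2 × 3 = 180.15
  [3→5]: (28.45+13.04)/2 × 2 = 41.49
  [5→5.25]: (13.04+11.83)/2 × 0.25 = 3.10875
  [5.25→7.25]: (11.83+5.42)/2 × 2 = 17.25
  [7.25→10.25]: (5.42+1.68)/2 × 3 = 10.65
  Sum = 252.64875 µg/mL·hr
IV tail: 1.68/0.39 = 4.308; AUC_iv,0→∞ = 252.64875 + 4.308 = 256.95675 µg/mL·hr
Trapezoidal AUC_0→3 (transdermal patch):
  [0→0.5]: (0.00+18.25)/2 × 0.5 = 4.5625
  [0.5→1]: (18.25+23.19)/2 × 0.5 = 10.36
  [1→1.25]: (23.19+23.36)/2 × 0.25 = 5.81875
  [1.25→2.25]: (23.36+18.93)/2 × 1 = 21.145
  [2.25→2.75]: (18.93+16.07)/2 × 0.5 = 8.75
  [2.75→3]: (16.07+14.72)/2 × 0.25 = 3.84875
  Sum = 54.485 µg/mL·hr
transdermal patch tail: 14.72/0.39 = 37.744; AUC_ev,0→∞ = 54.485 + 37.744 = 92.229 µg/mL·hr
F = (AUC_ev/D_ev)/(AUC_iv/D_iv) = (92.229/20)/(256.95675/20) = 4.61145/12.8478 = 0.3589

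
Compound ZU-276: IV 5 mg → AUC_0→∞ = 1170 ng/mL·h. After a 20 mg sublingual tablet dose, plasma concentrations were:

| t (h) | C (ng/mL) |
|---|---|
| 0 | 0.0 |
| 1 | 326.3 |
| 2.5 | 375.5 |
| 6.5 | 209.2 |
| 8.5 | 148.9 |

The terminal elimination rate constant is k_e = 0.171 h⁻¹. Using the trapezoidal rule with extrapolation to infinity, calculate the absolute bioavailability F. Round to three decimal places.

F = 0.660

Trapezoidal AUC_0→8.5 (sublingual tablet):
  [0→1]: (0.0+326.3)/2 × 1 = 163.15
  [1→2.5]: (326.3+375.5)/2 × 1.5 = 526.35
  [2.5→6.5]: (375.5+209.2)/2 × 4 = 1169.4
  [6.5→8.5]: (209.2+148.9)/2 × 2 = 358.1
  Sum = 2217.0 ng/mL·h
Tail: C_last/k_e = 148.9/0.171 = 870.760
AUC_0→∞ (sublingual tablet) = 2217.0 + 870.760 = 3087.76 ng/mL·h
F = (AUC_ev/D_ev)/(AUC_iv/D_iv) = (3087.76/20)/(1170/5) = 154.388/234 = 0.6598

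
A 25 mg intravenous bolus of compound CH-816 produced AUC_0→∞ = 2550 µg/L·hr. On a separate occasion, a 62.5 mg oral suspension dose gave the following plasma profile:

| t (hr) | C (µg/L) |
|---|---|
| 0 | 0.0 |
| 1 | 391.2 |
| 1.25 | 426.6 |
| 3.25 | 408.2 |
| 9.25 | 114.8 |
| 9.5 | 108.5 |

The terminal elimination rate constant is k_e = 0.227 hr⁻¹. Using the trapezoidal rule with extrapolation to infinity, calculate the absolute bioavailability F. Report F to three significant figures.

F = 0.503

Trapezoidal AUC_0→9.5 (oral suspension):
  [0→1]: (0.0+391.2)/2 × 1 = 195.6
  [1→1.25]: (391.2+426.6)/2 × 0.25 = 102.225
  [1.25→3.25]: (426.6+408.2)/2 × 2 = 834.8
  [3.25→9.25]: (408.2+114.8)/2 × 6 = 1569.0
  [9.25→9.5]: (114.8+108.5)/2 × 0.25 = 27.9125
  Sum = 2729.5375 µg/L·hr
Tail: C_last/k_e = 108.5/0.227 = 477.974
AUC_0→∞ (oral suspension) = 2729.5375 + 477.974 = 3207.5115 µg/L·hr
F = (AUC_ev/D_ev)/(AUC_iv/D_iv) = (3207.5115/62.5)/(2550/25) = 51.320184/102 = 0.5031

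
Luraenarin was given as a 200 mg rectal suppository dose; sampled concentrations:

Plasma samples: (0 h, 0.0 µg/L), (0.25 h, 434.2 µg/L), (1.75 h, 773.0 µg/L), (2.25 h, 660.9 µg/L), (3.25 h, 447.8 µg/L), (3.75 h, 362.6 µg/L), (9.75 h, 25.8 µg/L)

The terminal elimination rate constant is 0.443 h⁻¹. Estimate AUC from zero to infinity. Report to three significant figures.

Trapezoidal AUC_0→9.75:
  [0→0.25]: (0.0+434.2)/2 × 0.25 = 54.275
  [0.25→1.75]: (434.2+773.0)/2 × 1.5 = 905.4
  [1.75→2.25]: (773.0+660.9)/2 × 0.5 = 358.475
  [2.25→3.25]: (660.9+447.8)/2 × 1 = 554.35
  [3.25→3.75]: (447.8+362.6)/2 × 0.5 = 202.6
  [3.75→9.75]: (362.6+25.8)/2 × 6 = 1165.2
  Sum = 3240.3 µg/L·h
Extrapolated tail: C_last / k_e = 25.8 / 0.443 = 58.239
AUC_0→∞ = 3240.3 + 58.239 = 3298.539 µg/L·h

AUC = 3300 µg/L·h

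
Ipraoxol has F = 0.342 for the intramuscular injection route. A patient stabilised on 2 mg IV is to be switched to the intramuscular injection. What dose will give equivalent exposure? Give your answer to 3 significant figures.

For equal systemic exposure: F × D_ev = D_iv
D_ev = D_iv / F = 2 / 0.342 = 5.84795 mg

D_intramuscular = 5.85 mg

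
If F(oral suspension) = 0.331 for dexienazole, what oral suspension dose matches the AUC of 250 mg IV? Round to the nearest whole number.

For equal systemic exposure: F × D_ev = D_iv
D_ev = D_iv / F = 250 / 0.331 = 755.287 mg

D_oral = 755 mg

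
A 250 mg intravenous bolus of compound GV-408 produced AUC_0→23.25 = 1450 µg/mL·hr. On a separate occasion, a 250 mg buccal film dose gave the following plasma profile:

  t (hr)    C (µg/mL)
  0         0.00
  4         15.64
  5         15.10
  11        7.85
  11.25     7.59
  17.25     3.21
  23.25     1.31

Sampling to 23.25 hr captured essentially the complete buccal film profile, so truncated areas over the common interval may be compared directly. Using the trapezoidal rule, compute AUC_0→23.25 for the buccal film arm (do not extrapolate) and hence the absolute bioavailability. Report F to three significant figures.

F = 0.113

Trapezoidal AUC_0→23.25 (buccal film):
  [0→4]: (0.00+15.64)/2 × 4 = 31.28
  [4→5]: (15.64+15.10)/2 × 1 = 15.37
  [5→11]: (15.10+7.85)/2 × 6 = 68.85
  [11→11.25]: (7.85+7.59)/2 × 0.25 = 1.93
  [11.25→17.25]: (7.59+3.21)/2 × 6 = 32.4
  [17.25→23.25]: (3.21+1.31)/2 × 6 = 13.56
  Sum = 163.39 µg/mL·hr
F = (AUC_ev/D_ev)/(AUC_iv/D_iv) = (163.39/250)/(1450/250) = 0.65356/5.8 = 0.1127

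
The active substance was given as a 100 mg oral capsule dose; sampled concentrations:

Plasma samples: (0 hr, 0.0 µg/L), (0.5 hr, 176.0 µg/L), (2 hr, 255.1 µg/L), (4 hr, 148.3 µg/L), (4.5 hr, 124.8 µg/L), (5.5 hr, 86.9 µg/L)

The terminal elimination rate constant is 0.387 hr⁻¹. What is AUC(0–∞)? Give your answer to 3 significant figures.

AUC = 1170 µg/L·hr

Trapezoidal AUC_0→5.5:
  [0→0.5]: (0.0+176.0)/2 × 0.5 = 44.0
  [0.5→2]: (176.0+255.1)/2 × 1.5 = 323.325
  [2→4]: (255.1+148.3)/2 × 2 = 403.4
  [4→4.5]: (148.3+124.8)/2 × 0.5 = 68.275
  [4.5→5.5]: (124.8+86.9)/2 × 1 = 105.85
  Sum = 944.85 µg/L·hr
Extrapolated tail: C_last / k_e = 86.9 / 0.387 = 224.548
AUC_0→∞ = 944.85 + 224.548 = 1169.398 µg/L·hr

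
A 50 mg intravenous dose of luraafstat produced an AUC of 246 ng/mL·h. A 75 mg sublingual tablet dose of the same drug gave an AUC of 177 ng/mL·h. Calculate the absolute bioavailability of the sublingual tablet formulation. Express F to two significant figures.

F = 0.48

F = (AUC_ev / D_ev) / (AUC_iv / D_iv)
  = (177/75) / (246/50)
  = 2.36 / 4.92 = 0.4797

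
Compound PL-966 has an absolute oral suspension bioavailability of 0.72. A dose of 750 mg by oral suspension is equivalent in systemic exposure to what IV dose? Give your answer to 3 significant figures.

Systemic exposure from an extravascular dose = F × D_ev, so the equivalent IV dose is F × D_ev.
D_iv = F × D_ev = 0.72 × 750 = 540 mg

D_iv = 540 mg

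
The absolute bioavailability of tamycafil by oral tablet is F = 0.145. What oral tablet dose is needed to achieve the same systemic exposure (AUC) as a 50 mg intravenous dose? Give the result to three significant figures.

D_oral = 345 mg

For equal systemic exposure: F × D_ev = D_iv
D_ev = D_iv / F = 50 / 0.145 = 344.828 mg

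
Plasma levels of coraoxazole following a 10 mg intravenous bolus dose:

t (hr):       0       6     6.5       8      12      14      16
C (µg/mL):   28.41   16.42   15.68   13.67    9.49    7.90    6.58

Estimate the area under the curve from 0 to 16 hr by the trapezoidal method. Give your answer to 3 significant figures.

Trapezoidal AUC_0→16:
  [0→6]: (28.41+16.42)/2 × 6 = 134.49
  [6→6.5]: (16.42+15.68)/2 × 0.5 = 8.025
  [6.5→8]: (15.68+13.67)/2 × 1.5 = 22.0125
  [8→12]: (13.67+9.49)/2 × 4 = 46.32
  [12→14]: (9.49+7.90)/2 × 2 = 17.39
  [14→16]: (7.90+6.58)/2 × 2 = 14.48
  Sum = 242.7175 µg/mL·hr

AUC = 243 µg/mL·hr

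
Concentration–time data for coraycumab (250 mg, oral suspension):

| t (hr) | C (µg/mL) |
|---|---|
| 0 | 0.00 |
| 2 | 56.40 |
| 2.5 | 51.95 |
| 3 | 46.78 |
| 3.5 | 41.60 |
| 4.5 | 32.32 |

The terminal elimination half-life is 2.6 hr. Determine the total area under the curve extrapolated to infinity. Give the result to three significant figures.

Trapezoidal AUC_0→4.5:
  [0→2]: (0.00+56.40)/2 × 2 = 56.4
  [2→2.5]: (56.40+51.95)/2 × 0.5 = 27.0875
  [2.5→3]: (51.95+46.78)/2 × 0.5 = 24.6825
  [3→3.5]: (46.78+41.60)/2 × 0.5 = 22.095
  [3.5→4.5]: (41.60+32.32)/2 × 1 = 36.96
  Sum = 167.225 µg/mL·hr
k_e = ln2 / t½ = 0.693147 / 2.6 = 0.2666 hr^-1
Extrapolated tail: C_last / k_e = 32.32 / 0.2666 = 121.230
AUC_0→∞ = 167.225 + 121.230 = 288.455 µg/mL·hr

AUC = 288 µg/mL·hr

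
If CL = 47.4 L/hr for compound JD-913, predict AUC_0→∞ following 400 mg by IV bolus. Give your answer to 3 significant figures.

AUC_0→∞ = Dose_iv / CL
        = 400 / 47.4 = 8.43882 mg/L·hr

AUC = 8.44 mg/L·hr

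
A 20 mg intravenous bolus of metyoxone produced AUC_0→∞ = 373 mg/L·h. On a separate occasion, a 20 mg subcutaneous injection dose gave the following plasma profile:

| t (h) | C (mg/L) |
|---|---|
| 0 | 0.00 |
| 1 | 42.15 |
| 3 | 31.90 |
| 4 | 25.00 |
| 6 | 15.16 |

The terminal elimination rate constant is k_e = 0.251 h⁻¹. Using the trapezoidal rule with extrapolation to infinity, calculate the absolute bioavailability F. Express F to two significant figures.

Trapezoidal AUC_0→6 (subcutaneous injection):
  [0→1]: (0.00+42.15)/2 × 1 = 21.075
  [1→3]: (42.15+31.90)/2 × 2 = 74.05
  [3→4]: (31.90+25.00)/2 × 1 = 28.45
  [4→6]: (25.00+15.16)/2 × 2 = 40.16
  Sum = 163.735 mg/L·h
Tail: C_last/k_e = 15.16/0.251 = 60.398
AUC_0→∞ (subcutaneous injection) = 163.735 + 60.398 = 224.133 mg/L·h
F = (AUC_ev/D_ev)/(AUC_iv/D_iv) = (224.133/20)/(373/20) = 11.20665/18.65 = 0.6009

F = 0.60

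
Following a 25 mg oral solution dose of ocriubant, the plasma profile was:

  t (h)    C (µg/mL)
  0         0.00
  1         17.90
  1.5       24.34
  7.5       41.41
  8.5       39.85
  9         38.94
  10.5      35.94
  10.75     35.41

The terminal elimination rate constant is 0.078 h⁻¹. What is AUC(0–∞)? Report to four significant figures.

AUC = 796.1 µg/mL·h

Trapezoidal AUC_0→10.75:
  [0→1]: (0.00+17.90)/2 × 1 = 8.95
  [1→1.5]: (17.90+24.34)/2 × 0.5 = 10.56
  [1.5→7.5]: (24.34+41.41)/2 × 6 = 197.25
  [7.5→8.5]: (41.41+39.85)/2 × 1 = 40.63
  [8.5→9]: (39.85+38.94)/2 × 0.5 = 19.6975
  [9→10.5]: (38.94+35.94)/2 × 1.5 = 56.16
  [10.5→10.75]: (35.94+35.41)/2 × 0.25 = 8.91875
  Sum = 342.16625 µg/mL·h
Extrapolated tail: C_last / k_e = 35.41 / 0.078 = 453.974
AUC_0→∞ = 342.16625 + 453.974 = 796.14025 µg/mL·h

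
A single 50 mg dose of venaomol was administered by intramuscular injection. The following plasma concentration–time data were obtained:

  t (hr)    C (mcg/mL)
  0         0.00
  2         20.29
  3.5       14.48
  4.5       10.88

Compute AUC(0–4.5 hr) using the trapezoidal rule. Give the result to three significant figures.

Trapezoidal AUC_0→4.5:
  [0→2]: (0.00+20.29)/2 × 2 = 20.29
  [2→3.5]: (20.29+14.48)/2 × 1.5 = 26.0775
  [3.5→4.5]: (14.48+10.88)/2 × 1 = 12.68
  Sum = 59.0475 mcg/mL·hr

AUC = 59.0 mcg/mL·hr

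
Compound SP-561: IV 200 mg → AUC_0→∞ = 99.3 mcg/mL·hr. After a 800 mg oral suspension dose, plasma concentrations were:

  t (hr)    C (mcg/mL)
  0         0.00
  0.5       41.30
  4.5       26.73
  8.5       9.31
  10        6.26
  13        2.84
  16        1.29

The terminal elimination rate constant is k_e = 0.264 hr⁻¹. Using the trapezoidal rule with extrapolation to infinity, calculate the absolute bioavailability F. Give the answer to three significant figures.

Trapezoidal AUC_0→16 (oral suspension):
  [0→0.5]: (0.00+41.30)/2 × 0.5 = 10.325
  [0.5→4.5]: (41.30+26.73)/2 × 4 = 136.06
  [4.5→8.5]: (26.73+9.31)/2 × 4 = 72.08
  [8.5→10]: (9.31+6.26)/2 × 1.5 = 11.6775
  [10→13]: (6.26+2.84)/2 × 3 = 13.65
  [13→16]: (2.84+1.29)/2 × 3 = 6.195
  Sum = 249.9875 mcg/mL·hr
Tail: C_last/k_e = 1.29/0.264 = 4.886
AUC_0→∞ (oral suspension) = 249.9875 + 4.886 = 254.8735 mcg/mL·hr
F = (AUC_ev/D_ev)/(AUC_iv/D_iv) = (254.8735/800)/(99.3/200) = 0.318592/0.4965 = 0.6417

F = 0.642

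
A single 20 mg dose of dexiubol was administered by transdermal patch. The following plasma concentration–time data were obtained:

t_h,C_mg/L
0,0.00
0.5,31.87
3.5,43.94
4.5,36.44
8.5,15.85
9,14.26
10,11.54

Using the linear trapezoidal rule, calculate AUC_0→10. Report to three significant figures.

AUC = 287 mg/L·h

Trapezoidal AUC_0→10:
  [0→0.5]: (0.00+31.87)/2 × 0.5 = 7.9675
  [0.5→3.5]: (31.87+43.94)/2 × 3 = 113.715
  [3.5→4.5]: (43.94+36.44)/2 × 1 = 40.19
  [4.5→8.5]: (36.44+15.85)/2 × 4 = 104.58
  [8.5→9]: (15.85+14.26)/2 × 0.5 = 7.5275
  [9→10]: (14.26+11.54)/2 × 1 = 12.9
  Sum = 286.88 mg/L·h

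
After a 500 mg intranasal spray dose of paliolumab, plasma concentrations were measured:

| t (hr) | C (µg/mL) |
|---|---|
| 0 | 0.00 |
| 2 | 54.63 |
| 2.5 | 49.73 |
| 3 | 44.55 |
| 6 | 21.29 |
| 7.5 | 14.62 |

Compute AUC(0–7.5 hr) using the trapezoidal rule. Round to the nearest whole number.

AUC = 230 µg/mL·hr

Trapezoidal AUC_0→7.5:
  [0→2]: (0.00+54.63)/2 × 2 = 54.63
  [2→2.5]: (54.63+49.73)/2 × 0.5 = 26.09
  [2.5→3]: (49.73+44.55)/2 × 0.5 = 23.57
  [3→6]: (44.55+21.29)/2 × 3 = 98.76
  [6→7.5]: (21.29+14.62)/2 × 1.5 = 26.9325
  Sum = 229.9825 µg/mL·hr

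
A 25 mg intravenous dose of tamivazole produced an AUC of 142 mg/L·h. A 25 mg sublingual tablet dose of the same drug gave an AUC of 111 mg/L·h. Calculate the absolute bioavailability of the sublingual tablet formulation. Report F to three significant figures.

F = (AUC_ev / D_ev) / (AUC_iv / D_iv)
  = (111/25) / (142/25)
  = 4.44 / 5.68 = 0.7817

F = 0.782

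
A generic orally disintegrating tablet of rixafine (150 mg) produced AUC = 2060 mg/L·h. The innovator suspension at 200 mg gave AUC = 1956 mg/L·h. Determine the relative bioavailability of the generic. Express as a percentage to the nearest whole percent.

F_rel = 140%

F_rel = (AUC_test/D_test) / (AUC_ref/D_ref)
      = (2060/150) / (1956/200)
      = 13.7333 / 9.78 = 1.4042 = 140.42%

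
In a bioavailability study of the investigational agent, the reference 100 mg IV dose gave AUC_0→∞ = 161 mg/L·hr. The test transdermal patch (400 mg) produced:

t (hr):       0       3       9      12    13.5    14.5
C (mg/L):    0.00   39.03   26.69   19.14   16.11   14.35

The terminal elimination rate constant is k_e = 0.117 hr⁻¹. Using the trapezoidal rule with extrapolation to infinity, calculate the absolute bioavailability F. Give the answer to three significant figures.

F = 0.759

Trapezoidal AUC_0→14.5 (transdermal patch):
  [0→3]: (0.00+39.03)/2 × 3 = 58.545
  [3→9]: (39.03+26.69)/2 × 6 = 197.16
  [9→12]: (26.69+19.14)/2 × 3 = 68.745
  [12→13.5]: (19.14+16.11)/2 × 1.5 = 26.4375
  [13.5→14.5]: (16.11+14.35)/2 × 1 = 15.23
  Sum = 366.1175 mg/L·hr
Tail: C_last/k_e = 14.35/0.117 = 122.650
AUC_0→∞ (transdermal patch) = 366.1175 + 122.650 = 488.7675 mg/L·hr
F = (AUC_ev/D_ev)/(AUC_iv/D_iv) = (488.7675/400)/(161/100) = 1.22192/1.61 = 0.7590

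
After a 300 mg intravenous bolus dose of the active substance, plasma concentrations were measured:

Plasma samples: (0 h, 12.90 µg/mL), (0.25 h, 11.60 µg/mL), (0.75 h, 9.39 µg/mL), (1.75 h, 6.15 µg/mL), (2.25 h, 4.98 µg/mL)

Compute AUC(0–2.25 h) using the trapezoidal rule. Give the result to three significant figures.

Trapezoidal AUC_0→2.25:
  [0→0.25]: (12.90+11.60)/2 × 0.25 = 3.0625
  [0.25→0.75]: (11.60+9.39)/2 × 0.5 = 5.2475
  [0.75→1.75]: (9.39+6.15)/2 × 1 = 7.77
  [1.75→2.25]: (6.15+4.98)/2 × 0.5 = 2.7825
  Sum = 18.8625 µg/mL·h

AUC = 18.9 µg/mL·h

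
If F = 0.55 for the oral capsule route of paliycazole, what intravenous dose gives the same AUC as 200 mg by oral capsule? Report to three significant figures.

Systemic exposure from an extravascular dose = F × D_ev, so the equivalent IV dose is F × D_ev.
D_iv = F × D_ev = 0.55 × 200 = 110 mg

D_iv = 110 mg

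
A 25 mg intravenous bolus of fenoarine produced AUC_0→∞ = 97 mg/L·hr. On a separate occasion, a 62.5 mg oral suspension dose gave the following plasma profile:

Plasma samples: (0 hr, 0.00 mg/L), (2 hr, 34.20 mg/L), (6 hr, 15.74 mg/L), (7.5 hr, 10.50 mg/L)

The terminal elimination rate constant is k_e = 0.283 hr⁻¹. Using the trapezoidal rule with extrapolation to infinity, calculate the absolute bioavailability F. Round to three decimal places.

F = 0.787

Trapezoidal AUC_0→7.5 (oral suspension):
  [0→2]: (0.00+34.20)/2 × 2 = 34.2
  [2→6]: (34.20+15.74)/2 × 4 = 99.88
  [6→7.5]: (15.74+10.50)/2 × 1.5 = 19.68
  Sum = 153.76 mg/L·hr
Tail: C_last/k_e = 10.50/0.283 = 37.102
AUC_0→∞ (oral suspension) = 153.76 + 37.102 = 190.862 mg/L·hr
F = (AUC_ev/D_ev)/(AUC_iv/D_iv) = (190.862/62.5)/(97/25) = 3.053792/3.88 = 0.7871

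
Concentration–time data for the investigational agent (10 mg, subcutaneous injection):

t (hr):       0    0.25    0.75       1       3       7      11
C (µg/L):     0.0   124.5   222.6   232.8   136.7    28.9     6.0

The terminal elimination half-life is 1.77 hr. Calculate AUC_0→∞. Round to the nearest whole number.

Trapezoidal AUC_0→11:
  [0→0.25]: (0.0+124.5)/2 × 0.25 = 15.5625
  [0.25→0.75]: (124.5+222.6)/2 × 0.5 = 86.775
  [0.75→1]: (222.6+232.8)/2 × 0.25 = 56.925
  [1→3]: (232.8+136.7)/2 × 2 = 369.5
  [3→7]: (136.7+28.9)/2 × 4 = 331.2
  [7→11]: (28.9+6.0)/2 × 4 = 69.8
  Sum = 929.7625 µg/L·hr
k_e = ln2 / t½ = 0.693147 / 1.77 = 0.3916 hr^-1
Extrapolated tail: C_last / k_e = 6.0 / 0.3916 = 15.322
AUC_0→∞ = 929.7625 + 15.322 = 945.0845 µg/L·hr

AUC = 945 µg/L·hr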